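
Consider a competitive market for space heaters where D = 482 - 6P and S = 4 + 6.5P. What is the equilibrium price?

Set D = S: 482 - 6P = 4 + 6.5P.
478 = 12.5P, so P* = 38.24.
Q* = 482 − 6(38.24) = 252.56.

P* = 38.24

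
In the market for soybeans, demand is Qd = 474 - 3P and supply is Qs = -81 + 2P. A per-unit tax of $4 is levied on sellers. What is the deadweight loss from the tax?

Deadweight loss = 9.6

Pre-tax equilibrium: P* = 111, Q* = 141.
Tax on sellers shifts supply to Qs = -81 + 2(P − 4) = -89 + 2P.
474 - 3P = -89 + 2P gives buyer price Pb = 112.6; sellers receive Ps = 112.6 − 4 = 108.6.
New quantity: Q = 474 − 3(112.6) = 136.2.
DWL = ½ × 4 × (141 − 136.2) = 9.6.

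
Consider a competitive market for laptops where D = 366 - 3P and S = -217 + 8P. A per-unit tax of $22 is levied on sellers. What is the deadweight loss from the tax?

Pre-tax equilibrium: P* = 53, Q* = 207.
Tax on sellers shifts supply to S = -217 + 8(P − 22) = -393 + 8P.
366 - 3P = -393 + 8P gives buyer price Pb = 69; sellers receive Ps = 69 − 22 = 47.
New quantity: Q = 366 − 3(69) = 159.
DWL = ½ × 22 × (207 − 159) = 528.

Deadweight loss = 528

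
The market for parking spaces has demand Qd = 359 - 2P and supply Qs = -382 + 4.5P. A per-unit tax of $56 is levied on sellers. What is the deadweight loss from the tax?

Deadweight loss = 28224/13

Pre-tax equilibrium: P* = 114, Q* = 131.
Tax on sellers shifts supply to Qs = -382 + 4.5(P − 56) = -634 + 4.5P.
359 - 2P = -634 + 4.5P gives buyer price Pb = 1986/13; sellers receive Ps = 1986/13 − 56 = 1258/13.
New quantity: Q = 359 − 2(1986/13) = 695/13.
DWL = ½ × 56 × (131 − 695/13) = 28224/13.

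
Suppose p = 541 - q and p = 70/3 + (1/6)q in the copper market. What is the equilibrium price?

p* = 681/7

Set the two price expressions equal: 541 - q = 70/3 + (1/6)q.
1553/3 = (7/6)q, so q* = 3106/7.
p* = 541 − (1)(3106/7) = 681/7.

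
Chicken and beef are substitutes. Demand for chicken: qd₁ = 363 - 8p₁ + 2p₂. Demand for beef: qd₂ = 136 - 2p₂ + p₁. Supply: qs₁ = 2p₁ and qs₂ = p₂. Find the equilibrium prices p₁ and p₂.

p₁ = 1361/28, p₂ = 1723/28

Market 1: 363 - 8p₁ + 2p₂ = 2p₁ → 10p₁ - 2p₂ = 363.
Market 2: 3p₂ - p₁ = 136.
Eliminating p₂: 3×(1) + 2×(2) gives 28p₁ = 1361, so p₁ = 1361/28.
Back-substitute into (2): p₂ = (136 + 1×1361/28) / 3 = 1723/28.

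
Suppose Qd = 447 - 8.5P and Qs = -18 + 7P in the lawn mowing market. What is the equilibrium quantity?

Set Qd = Qs: 447 - 8.5P = -18 + 7P.
465 = 15.5P, so P* = 30.
Q* = 447 − 8.5(30) = 192.

Q* = 192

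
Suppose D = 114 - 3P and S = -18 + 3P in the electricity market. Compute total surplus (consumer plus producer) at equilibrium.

Total surplus = 768

Equilibrium: 114 - 3P = -18 + 3P gives P* = 22, Q* = 48.
Demand choke price: P = 38; supply starts at P = 6.
CS = ½(38 − 22)(48) = 384; PS = ½(22 − 6)(48) = 384.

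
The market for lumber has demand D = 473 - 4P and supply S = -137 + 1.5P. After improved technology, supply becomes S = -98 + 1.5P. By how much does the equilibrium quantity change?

ΔQ = 312/11

Original equilibrium: P* = 1220/11, Q* = 323/11.
New equilibrium: 473 - 4P = -98 + 1.5P, so 571 = 5.5P and P' = 1142/11; Q' = 473 − 4(1142/11) = 635/11.
Change in quantity: 635/11 − 323/11 = 312/11.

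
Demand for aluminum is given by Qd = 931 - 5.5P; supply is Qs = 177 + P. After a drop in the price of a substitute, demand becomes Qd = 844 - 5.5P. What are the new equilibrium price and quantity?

P' = 1334/13, Q' = 3635/13

Original equilibrium: P* = 116, Q* = 293.
New equilibrium: 844 - 5.5P = 177 + P, so 667 = 6.5P and P' = 1334/13; Q' = 844 − 5.5(1334/13) = 3635/13.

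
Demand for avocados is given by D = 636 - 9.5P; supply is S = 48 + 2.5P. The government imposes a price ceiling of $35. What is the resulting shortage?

Equilibrium price would be P* = 49, so the ceiling at 35 binds.
At P = 35: D = 636 − 9.5(35) = 303.5, S = 48 + 2.5(35) = 135.5.
Shortage = 303.5 − 135.5 = 168.

Shortage = 168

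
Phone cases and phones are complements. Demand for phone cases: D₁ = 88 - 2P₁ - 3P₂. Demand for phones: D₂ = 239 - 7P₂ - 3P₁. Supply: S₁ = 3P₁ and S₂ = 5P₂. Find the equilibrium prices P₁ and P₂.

P₁ = 113/17, P₂ = 931/51

Market 1: 88 - 2P₁ - 3P₂ = 3P₁ → 5P₁ + 3P₂ = 88.
Market 2: 12P₂ + 3P₁ = 239.
Eliminating P₂: 12×(1) − 3×(2) gives 51P₁ = 339, so P₁ = 113/17.
Back-substitute into (2): P₂ = (239 − 3×113/17) / 12 = 931/51.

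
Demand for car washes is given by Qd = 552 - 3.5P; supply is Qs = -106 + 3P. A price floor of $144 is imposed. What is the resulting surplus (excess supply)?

Equilibrium price would be P* = 1316/13, so the floor at 144 binds.
At P = 144: Qd = 48, Qs = 326.
Surplus = 326 − 48 = 278.

Surplus = 278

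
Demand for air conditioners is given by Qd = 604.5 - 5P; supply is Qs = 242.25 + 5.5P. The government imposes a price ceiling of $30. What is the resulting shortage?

Equilibrium price would be P* = 34.5, so the ceiling at 30 binds.
At P = 30: Qd = 604.5 − 5(30) = 454.5, Qs = 242.25 + 5.5(30) = 407.25.
Shortage = 454.5 − 407.25 = 47.25.

Shortage = 47.25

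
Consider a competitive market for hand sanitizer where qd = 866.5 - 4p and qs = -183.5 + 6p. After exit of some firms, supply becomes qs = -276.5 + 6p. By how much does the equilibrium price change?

Δp = 9.3

Original equilibrium: p* = 105, q* = 446.5.
New equilibrium: 866.5 - 4p = -276.5 + 6p, so 1143 = 10p and p' = 114.3; q' = 866.5 − 4(114.3) = 409.3.
Change in price: 114.3 − 105 = 9.3.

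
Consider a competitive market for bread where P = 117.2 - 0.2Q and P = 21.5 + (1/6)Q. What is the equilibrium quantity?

Q* = 261

Set the two price expressions equal: 117.2 - 0.2Q = 21.5 + (1/6)Q.
95.7 = (11/30)Q, so Q* = 261.
P* = 117.2 − (0.2)(261) = 65.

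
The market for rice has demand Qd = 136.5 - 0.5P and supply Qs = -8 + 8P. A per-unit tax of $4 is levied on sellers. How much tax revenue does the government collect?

Tax revenue = 8576/17

Pre-tax equilibrium: P* = 17, Q* = 128.
Tax on sellers shifts supply to Qs = -8 + 8(P − 4) = -40 + 8P.
136.5 - 0.5P = -40 + 8P gives buyer price Pb = 353/17; sellers receive Ps = 353/17 − 4 = 285/17.
New quantity: Q = 136.5 − 0.5(353/17) = 2144/17.
Revenue = 4 × 2144/17 = 8576/17.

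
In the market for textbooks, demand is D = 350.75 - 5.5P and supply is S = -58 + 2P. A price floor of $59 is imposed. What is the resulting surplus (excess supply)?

Equilibrium price would be P* = 54.5, so the floor at 59 binds.
At P = 59: D = 26.25, S = 60.
Surplus = 60 − 26.25 = 33.75.

Surplus = 33.75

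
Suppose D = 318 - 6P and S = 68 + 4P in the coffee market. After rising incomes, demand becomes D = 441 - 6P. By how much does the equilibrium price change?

Original equilibrium: P* = 25, Q* = 168.
New equilibrium: 441 - 6P = 68 + 4P, so 373 = 10P and P' = 37.3; Q' = 441 − 6(37.3) = 217.2.
Change in price: 37.3 − 25 = 12.3.

ΔP = 12.3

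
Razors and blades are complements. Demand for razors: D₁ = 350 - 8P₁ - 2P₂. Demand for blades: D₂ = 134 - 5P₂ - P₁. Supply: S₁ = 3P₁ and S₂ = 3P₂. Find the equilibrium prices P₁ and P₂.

P₁ = 1266/43, P₂ = 562/43

Market 1: 350 - 8P₁ - 2P₂ = 3P₁ → 11P₁ + 2P₂ = 350.
Market 2: 8P₂ + P₁ = 134.
Eliminating P₂: 8×(1) − 2×(2) gives 86P₁ = 2532, so P₁ = 1266/43.
Back-substitute into (2): P₂ = (134 − 1×1266/43) / 8 = 562/43.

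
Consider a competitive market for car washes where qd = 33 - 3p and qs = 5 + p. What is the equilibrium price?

p* = 7

Set qd = qs: 33 - 3p = 5 + p.
28 = 4p, so p* = 7.
q* = 33 − 3(7) = 12.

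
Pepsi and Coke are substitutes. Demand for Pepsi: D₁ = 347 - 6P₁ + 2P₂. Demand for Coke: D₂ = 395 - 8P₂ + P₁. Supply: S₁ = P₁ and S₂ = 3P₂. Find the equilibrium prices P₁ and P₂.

Market 1: 347 - 6P₁ + 2P₂ = P₁ → 7P₁ - 2P₂ = 347.
Market 2: 11P₂ - P₁ = 395.
Eliminating P₂: 11×(1) + 2×(2) gives 75P₁ = 4607, so P₁ = 4607/75.
Back-substitute into (2): P₂ = (395 + 1×4607/75) / 11 = 3112/75.

P₁ = 4607/75, P₂ = 3112/75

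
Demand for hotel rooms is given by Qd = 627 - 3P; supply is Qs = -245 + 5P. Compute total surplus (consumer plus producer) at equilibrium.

Total surplus = 24000

Equilibrium: 627 - 3P = -245 + 5P gives P* = 109, Q* = 300.
Demand choke price: P = 209; supply starts at P = 49.
CS = ½(209 − 109)(300) = 15000; PS = ½(109 − 49)(300) = 9000.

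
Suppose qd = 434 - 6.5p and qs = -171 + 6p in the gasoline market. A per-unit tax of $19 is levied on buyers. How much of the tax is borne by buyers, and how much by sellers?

Pre-tax equilibrium: p* = 48.4, q* = 119.4.
Tax on buyers shifts demand to qd = 434 − 6.5(p + 19) = 310.5 - 6.5p.
310.5 - 6.5p = -171 + 6p gives seller price ps = 38.52; buyers pay pb = 38.52 + 19 = 57.52.
New quantity: q = 434 − 6.5(57.52) = 60.12.
Buyer burden = 57.52 − 48.4 = 9.12; seller burden = 48.4 − 38.52 = 9.88.

Buyers bear $9.12, sellers bear $9.88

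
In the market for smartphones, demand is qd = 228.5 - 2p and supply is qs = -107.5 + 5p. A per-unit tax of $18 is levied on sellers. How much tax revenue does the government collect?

Tax revenue = 13455/7

Pre-tax equilibrium: p* = 48, q* = 132.5.
Tax on sellers shifts supply to qs = -107.5 + 5(p − 18) = -197.5 + 5p.
228.5 - 2p = -197.5 + 5p gives buyer price pb = 426/7; sellers receive ps = 426/7 − 18 = 300/7.
New quantity: q = 228.5 − 2(426/7) = 1495/14.
Revenue = 18 × 1495/14 = 13455/7.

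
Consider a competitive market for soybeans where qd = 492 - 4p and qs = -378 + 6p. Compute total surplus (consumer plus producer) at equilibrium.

Equilibrium: 492 - 4p = -378 + 6p gives p* = 87, q* = 144.
Demand choke price: p = 123; supply starts at p = 63.
CS = ½(123 − 87)(144) = 2592; PS = ½(87 − 63)(144) = 1728.

Total surplus = 4320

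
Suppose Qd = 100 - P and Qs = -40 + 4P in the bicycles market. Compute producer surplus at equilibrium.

Producer surplus = 648

Equilibrium: 100 - P = -40 + 4P gives P* = 28, Q* = 72.
Supply starts at P = 10 (where Qs = 0).
PS = ½(28 − 10)(72) = 648.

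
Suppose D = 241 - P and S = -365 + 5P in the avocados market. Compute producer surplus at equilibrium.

Equilibrium: 241 - P = -365 + 5P gives P* = 101, Q* = 140.
Supply starts at P = 73 (where S = 0).
PS = ½(101 − 73)(140) = 1960.

Producer surplus = 1960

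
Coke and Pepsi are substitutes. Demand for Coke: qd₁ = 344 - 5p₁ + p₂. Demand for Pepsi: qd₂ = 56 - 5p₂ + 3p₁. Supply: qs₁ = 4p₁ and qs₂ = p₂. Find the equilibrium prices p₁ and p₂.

Market 1: 344 - 5p₁ + p₂ = 4p₁ → 9p₁ - p₂ = 344.
Market 2: 6p₂ - 3p₁ = 56.
Eliminating p₂: 6×(1) + 1×(2) gives 51p₁ = 2120, so p₁ = 2120/51.
Back-substitute into (2): p₂ = (56 + 3×2120/51) / 6 = 512/17.

p₁ = 2120/51, p₂ = 512/17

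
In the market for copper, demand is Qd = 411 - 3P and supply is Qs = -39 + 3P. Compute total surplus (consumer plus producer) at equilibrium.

Equilibrium: 411 - 3P = -39 + 3P gives P* = 75, Q* = 186.
Demand choke price: P = 137; supply starts at P = 13.
CS = ½(137 − 75)(186) = 5766; PS = ½(75 − 13)(186) = 5766.

Total surplus = 11532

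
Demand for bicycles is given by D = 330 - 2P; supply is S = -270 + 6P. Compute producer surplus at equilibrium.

Equilibrium: 330 - 2P = -270 + 6P gives P* = 75, Q* = 180.
Supply starts at P = 45 (where S = 0).
PS = ½(75 − 45)(180) = 2700.

Producer surplus = 2700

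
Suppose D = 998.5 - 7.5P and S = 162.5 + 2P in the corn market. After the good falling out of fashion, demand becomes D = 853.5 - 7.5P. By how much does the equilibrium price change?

ΔP = -290/19

Original equilibrium: P* = 88, Q* = 338.5.
New equilibrium: 853.5 - 7.5P = 162.5 + 2P, so 691 = 9.5P and P' = 1382/19; Q' = 853.5 − 7.5(1382/19) = 11703/38.
Change in price: 1382/19 − 88 = -290/19.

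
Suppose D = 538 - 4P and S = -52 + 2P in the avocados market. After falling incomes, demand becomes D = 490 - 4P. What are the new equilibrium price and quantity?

Original equilibrium: P* = 295/3, Q* = 434/3.
New equilibrium: 490 - 4P = -52 + 2P, so 542 = 6P and P' = 271/3; Q' = 490 − 4(271/3) = 386/3.

P' = 271/3, Q' = 386/3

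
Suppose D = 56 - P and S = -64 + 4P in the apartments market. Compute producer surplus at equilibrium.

Equilibrium: 56 - P = -64 + 4P gives P* = 24, Q* = 32.
Supply starts at P = 16 (where S = 0).
PS = ½(24 − 16)(32) = 128.

Producer surplus = 128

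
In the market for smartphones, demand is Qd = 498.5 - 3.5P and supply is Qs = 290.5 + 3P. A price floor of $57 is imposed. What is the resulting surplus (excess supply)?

Surplus = 162.5

Equilibrium price would be P* = 32, so the floor at 57 binds.
At P = 57: Qd = 299, Qs = 461.5.
Surplus = 461.5 − 299 = 162.5.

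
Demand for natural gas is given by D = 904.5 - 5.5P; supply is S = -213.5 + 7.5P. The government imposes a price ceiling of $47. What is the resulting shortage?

Equilibrium price would be P* = 86, so the ceiling at 47 binds.
At P = 47: D = 904.5 − 5.5(47) = 646, S = -213.5 + 7.5(47) = 139.
Shortage = 646 − 139 = 507.

Shortage = 507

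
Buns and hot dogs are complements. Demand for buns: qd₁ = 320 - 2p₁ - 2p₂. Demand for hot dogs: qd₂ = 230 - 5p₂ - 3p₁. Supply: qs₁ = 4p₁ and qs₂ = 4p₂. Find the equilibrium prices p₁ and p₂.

Market 1: 320 - 2p₁ - 2p₂ = 4p₁ → 6p₁ + 2p₂ = 320.
Market 2: 9p₂ + 3p₁ = 230.
Eliminating p₂: 9×(1) − 2×(2) gives 48p₁ = 2420, so p₁ = 605/12.
Back-substitute into (2): p₂ = (230 − 3×605/12) / 9 = 8.75.

p₁ = 605/12, p₂ = 8.75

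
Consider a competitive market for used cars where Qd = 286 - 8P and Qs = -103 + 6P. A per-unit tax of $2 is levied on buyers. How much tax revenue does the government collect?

Pre-tax equilibrium: P* = 389/14, Q* = 446/7.
Tax on buyers shifts demand to Qd = 286 − 8(P + 2) = 270 - 8P.
270 - 8P = -103 + 6P gives seller price Ps = 373/14; buyers pay Pb = 373/14 + 2 = 401/14.
New quantity: Q = 286 − 8(401/14) = 398/7.
Revenue = 2 × 398/7 = 796/7.

Tax revenue = 796/7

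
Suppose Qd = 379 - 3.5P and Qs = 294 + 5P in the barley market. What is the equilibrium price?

P* = 10

Set Qd = Qs: 379 - 3.5P = 294 + 5P.
85 = 8.5P, so P* = 10.
Q* = 379 − 3.5(10) = 344.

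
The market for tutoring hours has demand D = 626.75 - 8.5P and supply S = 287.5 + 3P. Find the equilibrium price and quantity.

P* = 29.5, Q* = 376

Set D = S: 626.75 - 8.5P = 287.5 + 3P.
339.25 = 11.5P, so P* = 29.5.
Q* = 626.75 − 8.5(29.5) = 376.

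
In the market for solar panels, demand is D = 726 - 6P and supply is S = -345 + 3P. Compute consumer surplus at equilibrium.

Equilibrium: 726 - 6P = -345 + 3P gives P* = 119, Q* = 12.
Demand choke price (D = 0): P = 121.
CS = ½(121 − 119)(12) = 12.

Consumer surplus = 12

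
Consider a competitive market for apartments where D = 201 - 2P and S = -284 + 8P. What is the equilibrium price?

P* = 48.5

Set D = S: 201 - 2P = -284 + 8P.
485 = 10P, so P* = 48.5.
Q* = 201 − 2(48.5) = 104.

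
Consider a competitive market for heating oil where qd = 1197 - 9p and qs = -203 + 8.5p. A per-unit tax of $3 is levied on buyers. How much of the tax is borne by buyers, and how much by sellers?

Pre-tax equilibrium: p* = 80, q* = 477.
Tax on buyers shifts demand to qd = 1197 − 9(p + 3) = 1170 - 9p.
1170 - 9p = -203 + 8.5p gives seller price ps = 2746/35; buyers pay pb = 2746/35 + 3 = 2851/35.
New quantity: q = 1197 − 9(2851/35) = 16236/35.
Buyer burden = 2851/35 − 80 = 51/35; seller burden = 80 − 2746/35 = 54/35.

Buyers bear 51/35, sellers bear 54/35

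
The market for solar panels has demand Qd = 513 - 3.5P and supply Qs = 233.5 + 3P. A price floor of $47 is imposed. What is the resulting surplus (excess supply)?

Surplus = 26

Equilibrium price would be P* = 43, so the floor at 47 binds.
At P = 47: Qd = 348.5, Qs = 374.5.
Surplus = 374.5 − 348.5 = 26.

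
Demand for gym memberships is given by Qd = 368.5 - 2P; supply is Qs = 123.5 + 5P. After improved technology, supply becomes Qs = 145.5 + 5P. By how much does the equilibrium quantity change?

Original equilibrium: P* = 35, Q* = 298.5.
New equilibrium: 368.5 - 2P = 145.5 + 5P, so 223 = 7P and P' = 223/7; Q' = 368.5 − 2(223/7) = 4267/14.
Change in quantity: 4267/14 − 298.5 = 44/7.

ΔQ = 44/7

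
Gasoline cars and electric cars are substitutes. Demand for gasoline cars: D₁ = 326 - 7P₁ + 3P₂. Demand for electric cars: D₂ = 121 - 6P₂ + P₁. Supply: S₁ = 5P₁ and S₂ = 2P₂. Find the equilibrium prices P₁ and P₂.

P₁ = 2971/93, P₂ = 1778/93

Market 1: 326 - 7P₁ + 3P₂ = 5P₁ → 12P₁ - 3P₂ = 326.
Market 2: 8P₂ - P₁ = 121.
Eliminating P₂: 8×(1) + 3×(2) gives 93P₁ = 2971, so P₁ = 2971/93.
Back-substitute into (2): P₂ = (121 + 1×2971/93) / 8 = 1778/93.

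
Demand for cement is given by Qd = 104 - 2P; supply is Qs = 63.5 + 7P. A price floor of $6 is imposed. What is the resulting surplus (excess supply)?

Equilibrium price would be P* = 4.5, so the floor at 6 binds.
At P = 6: Qd = 92, Qs = 105.5.
Surplus = 105.5 − 92 = 13.5.

Surplus = 13.5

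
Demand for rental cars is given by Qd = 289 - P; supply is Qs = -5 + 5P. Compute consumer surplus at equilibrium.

Equilibrium: 289 - P = -5 + 5P gives P* = 49, Q* = 240.
Demand choke price (Qd = 0): P = 289.
CS = ½(289 − 49)(240) = 28800.

Consumer surplus = 28800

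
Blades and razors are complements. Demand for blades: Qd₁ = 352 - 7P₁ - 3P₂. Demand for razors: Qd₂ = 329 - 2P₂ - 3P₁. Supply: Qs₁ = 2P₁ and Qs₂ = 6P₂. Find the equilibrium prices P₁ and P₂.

Market 1: 352 - 7P₁ - 3P₂ = 2P₁ → 9P₁ + 3P₂ = 352.
Market 2: 8P₂ + 3P₁ = 329.
Eliminating P₂: 8×(1) − 3×(2) gives 63P₁ = 1829, so P₁ = 1829/63.
Back-substitute into (2): P₂ = (329 − 3×1829/63) / 8 = 635/21.

P₁ = 1829/63, P₂ = 635/21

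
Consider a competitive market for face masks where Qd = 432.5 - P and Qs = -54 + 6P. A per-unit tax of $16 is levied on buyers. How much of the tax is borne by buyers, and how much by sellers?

Pre-tax equilibrium: P* = 69.5, Q* = 363.
Tax on buyers shifts demand to Qd = 432.5 − 1(P + 16) = 416.5 - P.
416.5 - P = -54 + 6P gives seller price Ps = 941/14; buyers pay Pb = 941/14 + 16 = 1165/14.
New quantity: Q = 432.5 − 1(1165/14) = 2445/7.
Buyer burden = 1165/14 − 69.5 = 96/7; seller burden = 69.5 − 941/14 = 16/7.

Buyers bear 96/7, sellers bear 16/7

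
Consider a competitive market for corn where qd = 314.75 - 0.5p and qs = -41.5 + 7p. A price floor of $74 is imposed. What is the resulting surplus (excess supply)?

Surplus = 198.75

Equilibrium price would be p* = 47.5, so the floor at 74 binds.
At p = 74: qd = 277.75, qs = 476.5.
Surplus = 476.5 − 277.75 = 198.75.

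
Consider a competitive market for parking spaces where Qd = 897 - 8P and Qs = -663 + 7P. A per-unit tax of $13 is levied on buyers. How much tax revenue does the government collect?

Tax revenue = 3211/15

Pre-tax equilibrium: P* = 104, Q* = 65.
Tax on buyers shifts demand to Qd = 897 − 8(P + 13) = 793 - 8P.
793 - 8P = -663 + 7P gives seller price Ps = 1456/15; buyers pay Pb = 1456/15 + 13 = 1651/15.
New quantity: Q = 897 − 8(1651/15) = 247/15.
Revenue = 13 × 247/15 = 3211/15.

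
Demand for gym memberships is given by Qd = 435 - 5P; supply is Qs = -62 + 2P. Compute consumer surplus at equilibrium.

Consumer surplus = 640

Equilibrium: 435 - 5P = -62 + 2P gives P* = 71, Q* = 80.
Demand choke price (Qd = 0): P = 87.
CS = ½(87 − 71)(80) = 640.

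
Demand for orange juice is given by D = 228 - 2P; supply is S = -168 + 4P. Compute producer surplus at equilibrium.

Equilibrium: 228 - 2P = -168 + 4P gives P* = 66, Q* = 96.
Supply starts at P = 42 (where S = 0).
PS = ½(66 − 42)(96) = 1152.

Producer surplus = 1152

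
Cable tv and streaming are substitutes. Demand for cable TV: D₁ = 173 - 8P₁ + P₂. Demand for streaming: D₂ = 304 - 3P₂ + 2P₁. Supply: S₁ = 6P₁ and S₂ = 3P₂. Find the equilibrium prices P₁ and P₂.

Market 1: 173 - 8P₁ + P₂ = 6P₁ → 14P₁ - P₂ = 173.
Market 2: 6P₂ - 2P₁ = 304.
Eliminating P₂: 6×(1) + 1×(2) gives 82P₁ = 1342, so P₁ = 671/41.
Back-substitute into (2): P₂ = (304 + 2×671/41) / 6 = 2301/41.

P₁ = 671/41, P₂ = 2301/41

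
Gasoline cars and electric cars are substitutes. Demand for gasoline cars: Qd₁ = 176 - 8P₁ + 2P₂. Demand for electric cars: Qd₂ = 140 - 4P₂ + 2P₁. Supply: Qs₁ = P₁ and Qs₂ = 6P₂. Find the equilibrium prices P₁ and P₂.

Market 1: 176 - 8P₁ + 2P₂ = P₁ → 9P₁ - 2P₂ = 176.
Market 2: 10P₂ - 2P₁ = 140.
Eliminating P₂: 10×(1) + 2×(2) gives 86P₁ = 2040, so P₁ = 1020/43.
Back-substitute into (2): P₂ = (140 + 2×1020/43) / 10 = 806/43.

P₁ = 1020/43, P₂ = 806/43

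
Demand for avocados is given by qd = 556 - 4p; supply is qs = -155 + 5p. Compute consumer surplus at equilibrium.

Consumer surplus = 7200

Equilibrium: 556 - 4p = -155 + 5p gives p* = 79, q* = 240.
Demand choke price (qd = 0): p = 139.
CS = ½(139 − 79)(240) = 7200.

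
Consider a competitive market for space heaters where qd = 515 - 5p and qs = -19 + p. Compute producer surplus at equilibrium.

Equilibrium: 515 - 5p = -19 + p gives p* = 89, q* = 70.
Supply starts at p = 19 (where qs = 0).
PS = ½(89 − 19)(70) = 2450.

Producer surplus = 2450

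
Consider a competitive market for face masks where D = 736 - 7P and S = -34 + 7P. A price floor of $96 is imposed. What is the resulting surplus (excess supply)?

Surplus = 574

Equilibrium price would be P* = 55, so the floor at 96 binds.
At P = 96: D = 64, S = 638.
Surplus = 638 − 64 = 574.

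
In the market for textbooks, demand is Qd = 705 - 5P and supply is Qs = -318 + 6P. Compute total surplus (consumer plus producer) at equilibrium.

Equilibrium: 705 - 5P = -318 + 6P gives P* = 93, Q* = 240.
Demand choke price: P = 141; supply starts at P = 53.
CS = ½(141 − 93)(240) = 5760; PS = ½(93 − 53)(240) = 4800.

Total surplus = 10560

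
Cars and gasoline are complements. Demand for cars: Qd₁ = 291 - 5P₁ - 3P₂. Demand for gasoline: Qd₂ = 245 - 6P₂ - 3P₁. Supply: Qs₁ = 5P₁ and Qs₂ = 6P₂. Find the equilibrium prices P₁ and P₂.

Market 1: 291 - 5P₁ - 3P₂ = 5P₁ → 10P₁ + 3P₂ = 291.
Market 2: 12P₂ + 3P₁ = 245.
Eliminating P₂: 12×(1) − 3×(2) gives 111P₁ = 2757, so P₁ = 919/37.
Back-substitute into (2): P₂ = (245 − 3×919/37) / 12 = 1577/111.

P₁ = 919/37, P₂ = 1577/111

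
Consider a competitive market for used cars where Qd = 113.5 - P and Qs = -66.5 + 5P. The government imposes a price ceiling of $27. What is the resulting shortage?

Shortage = 18

Equilibrium price would be P* = 30, so the ceiling at 27 binds.
At P = 27: Qd = 113.5 − 1(27) = 86.5, Qs = -66.5 + 5(27) = 68.5.
Shortage = 86.5 − 68.5 = 18.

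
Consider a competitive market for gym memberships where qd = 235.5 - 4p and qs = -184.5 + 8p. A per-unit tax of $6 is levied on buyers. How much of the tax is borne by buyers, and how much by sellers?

Buyers bear $4, sellers bear $2

Pre-tax equilibrium: p* = 35, q* = 95.5.
Tax on buyers shifts demand to qd = 235.5 − 4(p + 6) = 211.5 - 4p.
211.5 - 4p = -184.5 + 8p gives seller price ps = 33; buyers pay pb = 33 + 6 = 39.
New quantity: q = 235.5 − 4(39) = 79.5.
Buyer burden = 39 − 35 = 4; seller burden = 35 − 33 = 2.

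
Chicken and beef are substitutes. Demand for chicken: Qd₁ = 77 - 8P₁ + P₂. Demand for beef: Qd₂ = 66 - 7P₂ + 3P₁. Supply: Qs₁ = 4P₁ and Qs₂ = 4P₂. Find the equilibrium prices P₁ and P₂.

P₁ = 913/129, P₂ = 341/43

Market 1: 77 - 8P₁ + P₂ = 4P₁ → 12P₁ - P₂ = 77.
Market 2: 11P₂ - 3P₁ = 66.
Eliminating P₂: 11×(1) + 1×(2) gives 129P₁ = 913, so P₁ = 913/129.
Back-substitute into (2): P₂ = (66 + 3×913/129) / 11 = 341/43.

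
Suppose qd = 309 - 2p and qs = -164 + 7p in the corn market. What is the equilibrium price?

Set qd = qs: 309 - 2p = -164 + 7p.
473 = 9p, so p* = 473/9.
q* = 309 − 2(473/9) = 1835/9.

p* = 473/9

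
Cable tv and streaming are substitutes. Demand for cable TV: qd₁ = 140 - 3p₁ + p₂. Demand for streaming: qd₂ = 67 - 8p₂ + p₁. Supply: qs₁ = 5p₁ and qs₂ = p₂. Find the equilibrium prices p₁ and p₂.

p₁ = 1327/71, p₂ = 676/71

Market 1: 140 - 3p₁ + p₂ = 5p₁ → 8p₁ - p₂ = 140.
Market 2: 9p₂ - p₁ = 67.
Eliminating p₂: 9×(1) + 1×(2) gives 71p₁ = 1327, so p₁ = 1327/71.
Back-substitute into (2): p₂ = (67 + 1×1327/71) / 9 = 676/71.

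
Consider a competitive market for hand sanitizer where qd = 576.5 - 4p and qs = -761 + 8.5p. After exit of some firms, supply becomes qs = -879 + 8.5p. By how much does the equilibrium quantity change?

Δq = -37.76

Original equilibrium: p* = 107, q* = 148.5.
New equilibrium: 576.5 - 4p = -879 + 8.5p, so 1455.5 = 12.5p and p' = 116.44; q' = 576.5 − 4(116.44) = 110.74.
Change in quantity: 110.74 − 148.5 = -37.76.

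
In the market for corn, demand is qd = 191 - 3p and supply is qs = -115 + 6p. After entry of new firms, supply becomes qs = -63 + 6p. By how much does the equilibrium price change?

Δp = -52/9

Original equilibrium: p* = 34, q* = 89.
New equilibrium: 191 - 3p = -63 + 6p, so 254 = 9p and p' = 254/9; q' = 191 − 3(254/9) = 319/3.
Change in price: 254/9 − 34 = -52/9.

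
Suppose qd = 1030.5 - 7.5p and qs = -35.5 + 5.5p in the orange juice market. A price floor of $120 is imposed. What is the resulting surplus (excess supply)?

Equilibrium price would be p* = 82, so the floor at 120 binds.
At p = 120: qd = 130.5, qs = 624.5.
Surplus = 624.5 − 130.5 = 494.

Surplus = 494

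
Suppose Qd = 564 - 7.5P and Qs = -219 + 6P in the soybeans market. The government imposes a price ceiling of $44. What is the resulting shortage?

Equilibrium price would be P* = 58, so the ceiling at 44 binds.
At P = 44: Qd = 564 − 7.5(44) = 234, Qs = -219 + 6(44) = 45.
Shortage = 234 − 45 = 189.

Shortage = 189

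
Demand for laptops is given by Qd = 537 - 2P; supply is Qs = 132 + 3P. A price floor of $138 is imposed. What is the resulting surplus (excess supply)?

Surplus = 285

Equilibrium price would be P* = 81, so the floor at 138 binds.
At P = 138: Qd = 261, Qs = 546.
Surplus = 546 − 261 = 285.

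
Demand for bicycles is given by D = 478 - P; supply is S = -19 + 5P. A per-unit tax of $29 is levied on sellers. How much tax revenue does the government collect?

Tax revenue = 10759

Pre-tax equilibrium: P* = 497/6, Q* = 2371/6.
Tax on sellers shifts supply to S = -19 + 5(P − 29) = -164 + 5P.
478 - P = -164 + 5P gives buyer price Pb = 107; sellers receive Ps = 107 − 29 = 78.
New quantity: Q = 478 − 1(107) = 371.
Revenue = 29 × 371 = 10759.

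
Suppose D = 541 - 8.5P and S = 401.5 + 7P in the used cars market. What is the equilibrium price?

Set D = S: 541 - 8.5P = 401.5 + 7P.
139.5 = 15.5P, so P* = 9.
Q* = 541 − 8.5(9) = 464.5.

P* = 9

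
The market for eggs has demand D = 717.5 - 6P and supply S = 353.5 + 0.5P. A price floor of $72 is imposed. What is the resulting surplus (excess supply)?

Equilibrium price would be P* = 56, so the floor at 72 binds.
At P = 72: D = 285.5, S = 389.5.
Surplus = 389.5 − 285.5 = 104.

Surplus = 104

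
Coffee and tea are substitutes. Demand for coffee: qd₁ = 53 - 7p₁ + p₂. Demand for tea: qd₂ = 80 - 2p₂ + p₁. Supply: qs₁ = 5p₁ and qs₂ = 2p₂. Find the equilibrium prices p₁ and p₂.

Market 1: 53 - 7p₁ + p₂ = 5p₁ → 12p₁ - p₂ = 53.
Market 2: 4p₂ - p₁ = 80.
Eliminating p₂: 4×(1) + 1×(2) gives 47p₁ = 292, so p₁ = 292/47.
Back-substitute into (2): p₂ = (80 + 1×292/47) / 4 = 1013/47.

p₁ = 292/47, p₂ = 1013/47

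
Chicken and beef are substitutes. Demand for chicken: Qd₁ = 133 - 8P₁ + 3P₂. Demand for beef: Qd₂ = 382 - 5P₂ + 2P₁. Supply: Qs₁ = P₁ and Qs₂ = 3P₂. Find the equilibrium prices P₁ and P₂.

P₁ = 1105/33, P₂ = 1852/33

Market 1: 133 - 8P₁ + 3P₂ = P₁ → 9P₁ - 3P₂ = 133.
Market 2: 8P₂ - 2P₁ = 382.
Eliminating P₂: 8×(1) + 3×(2) gives 66P₁ = 2210, so P₁ = 1105/33.
Back-substitute into (2): P₂ = (382 + 2×1105/33) / 8 = 1852/33.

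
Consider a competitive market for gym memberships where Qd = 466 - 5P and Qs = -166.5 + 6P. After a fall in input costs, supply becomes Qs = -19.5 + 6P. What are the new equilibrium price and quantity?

P' = 971/22, Q' = 5397/22

Original equilibrium: P* = 57.5, Q* = 178.5.
New equilibrium: 466 - 5P = -19.5 + 6P, so 485.5 = 11P and P' = 971/22; Q' = 466 − 5(971/22) = 5397/22.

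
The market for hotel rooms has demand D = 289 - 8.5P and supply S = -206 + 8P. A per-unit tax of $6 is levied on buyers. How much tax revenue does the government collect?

Pre-tax equilibrium: P* = 30, Q* = 34.
Tax on buyers shifts demand to D = 289 − 8.5(P + 6) = 238 - 8.5P.
238 - 8.5P = -206 + 8P gives seller price Ps = 296/11; buyers pay Pb = 296/11 + 6 = 362/11.
New quantity: Q = 289 − 8.5(362/11) = 102/11.
Revenue = 6 × 102/11 = 612/11.

Tax revenue = 612/11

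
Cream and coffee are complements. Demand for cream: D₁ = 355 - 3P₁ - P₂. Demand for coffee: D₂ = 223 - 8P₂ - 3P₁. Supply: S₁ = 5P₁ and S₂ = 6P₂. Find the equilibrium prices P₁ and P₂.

P₁ = 4747/109, P₂ = 719/109

Market 1: 355 - 3P₁ - P₂ = 5P₁ → 8P₁ + P₂ = 355.
Market 2: 14P₂ + 3P₁ = 223.
Eliminating P₂: 14×(1) − 1×(2) gives 109P₁ = 4747, so P₁ = 4747/109.
Back-substitute into (2): P₂ = (223 − 3×4747/109) / 14 = 719/109.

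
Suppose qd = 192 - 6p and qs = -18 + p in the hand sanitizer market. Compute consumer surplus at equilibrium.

Consumer surplus = 12

Equilibrium: 192 - 6p = -18 + p gives p* = 30, q* = 12.
Demand choke price (qd = 0): p = 32.
CS = ½(32 − 30)(12) = 12.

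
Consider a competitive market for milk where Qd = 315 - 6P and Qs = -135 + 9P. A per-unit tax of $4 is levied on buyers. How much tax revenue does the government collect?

Pre-tax equilibrium: P* = 30, Q* = 135.
Tax on buyers shifts demand to Qd = 315 − 6(P + 4) = 291 - 6P.
291 - 6P = -135 + 9P gives seller price Ps = 28.4; buyers pay Pb = 28.4 + 4 = 32.4.
New quantity: Q = 315 − 6(32.4) = 120.6.
Revenue = 4 × 120.6 = 482.4.

Tax revenue = 482.4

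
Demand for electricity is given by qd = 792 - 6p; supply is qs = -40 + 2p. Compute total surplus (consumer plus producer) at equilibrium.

Total surplus = 9408

Equilibrium: 792 - 6p = -40 + 2p gives p* = 104, q* = 168.
Demand choke price: p = 132; supply starts at p = 20.
CS = ½(132 − 104)(168) = 2352; PS = ½(104 − 20)(168) = 7056.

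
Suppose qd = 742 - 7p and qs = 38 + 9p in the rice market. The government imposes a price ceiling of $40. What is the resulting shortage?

Equilibrium price would be p* = 44, so the ceiling at 40 binds.
At p = 40: qd = 742 − 7(40) = 462, qs = 38 + 9(40) = 398.
Shortage = 462 − 398 = 64.

Shortage = 64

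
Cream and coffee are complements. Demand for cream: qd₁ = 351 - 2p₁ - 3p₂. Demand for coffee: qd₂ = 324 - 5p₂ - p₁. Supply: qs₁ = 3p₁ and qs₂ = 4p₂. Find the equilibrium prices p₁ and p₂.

Market 1: 351 - 2p₁ - 3p₂ = 3p₁ → 5p₁ + 3p₂ = 351.
Market 2: 9p₂ + p₁ = 324.
Eliminating p₂: 9×(1) − 3×(2) gives 42p₁ = 2187, so p₁ = 729/14.
Back-substitute into (2): p₂ = (324 − 1×729/14) / 9 = 423/14.

p₁ = 729/14, p₂ = 423/14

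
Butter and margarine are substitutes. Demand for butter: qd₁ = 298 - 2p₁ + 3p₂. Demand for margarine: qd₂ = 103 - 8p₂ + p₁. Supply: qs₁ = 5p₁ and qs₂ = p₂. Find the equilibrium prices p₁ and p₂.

Market 1: 298 - 2p₁ + 3p₂ = 5p₁ → 7p₁ - 3p₂ = 298.
Market 2: 9p₂ - p₁ = 103.
Eliminating p₂: 9×(1) + 3×(2) gives 60p₁ = 2991, so p₁ = 49.85.
Back-substitute into (2): p₂ = (103 + 1×49.85) / 9 = 1019/60.

p₁ = 49.85, p₂ = 1019/60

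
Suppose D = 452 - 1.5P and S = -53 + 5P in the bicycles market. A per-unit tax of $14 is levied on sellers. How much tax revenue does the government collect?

Tax revenue = 58114/13

Pre-tax equilibrium: P* = 1010/13, Q* = 4361/13.
Tax on sellers shifts supply to S = -53 + 5(P − 14) = -123 + 5P.
452 - 1.5P = -123 + 5P gives buyer price Pb = 1150/13; sellers receive Ps = 1150/13 − 14 = 968/13.
New quantity: Q = 452 − 1.5(1150/13) = 4151/13.
Revenue = 14 × 4151/13 = 58114/13.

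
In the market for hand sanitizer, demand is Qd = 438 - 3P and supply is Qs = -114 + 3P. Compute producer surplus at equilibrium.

Equilibrium: 438 - 3P = -114 + 3P gives P* = 92, Q* = 162.
Supply starts at P = 38 (where Qs = 0).
PS = ½(92 − 38)(162) = 4374.

Producer surplus = 4374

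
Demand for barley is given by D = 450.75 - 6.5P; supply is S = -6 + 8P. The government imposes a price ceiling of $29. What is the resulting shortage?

Equilibrium price would be P* = 31.5, so the ceiling at 29 binds.
At P = 29: D = 450.75 − 6.5(29) = 262.25, S = -6 + 8(29) = 226.
Shortage = 262.25 − 226 = 36.25.

Shortage = 36.25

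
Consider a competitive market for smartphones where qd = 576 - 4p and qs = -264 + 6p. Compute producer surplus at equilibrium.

Equilibrium: 576 - 4p = -264 + 6p gives p* = 84, q* = 240.
Supply starts at p = 44 (where qs = 0).
PS = ½(84 − 44)(240) = 4800.

Producer surplus = 4800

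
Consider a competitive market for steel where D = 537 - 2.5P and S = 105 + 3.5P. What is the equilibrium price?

Set D = S: 537 - 2.5P = 105 + 3.5P.
432 = 6P, so P* = 72.
Q* = 537 − 2.5(72) = 357.

P* = 72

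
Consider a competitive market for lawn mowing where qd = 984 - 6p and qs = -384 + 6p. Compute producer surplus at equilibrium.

Producer surplus = 7500

Equilibrium: 984 - 6p = -384 + 6p gives p* = 114, q* = 300.
Supply starts at p = 64 (where qs = 0).
PS = ½(114 − 64)(300) = 7500.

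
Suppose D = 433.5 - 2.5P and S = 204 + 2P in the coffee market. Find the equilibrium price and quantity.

Set D = S: 433.5 - 2.5P = 204 + 2P.
229.5 = 4.5P, so P* = 51.
Q* = 433.5 − 2.5(51) = 306.

P* = 51, Q* = 306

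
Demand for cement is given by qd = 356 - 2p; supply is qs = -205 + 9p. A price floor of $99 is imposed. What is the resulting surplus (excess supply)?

Equilibrium price would be p* = 51, so the floor at 99 binds.
At p = 99: qd = 158, qs = 686.
Surplus = 686 − 158 = 528.

Surplus = 528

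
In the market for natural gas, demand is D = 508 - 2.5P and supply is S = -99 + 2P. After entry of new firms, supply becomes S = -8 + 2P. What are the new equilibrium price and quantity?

P' = 344/3, Q' = 664/3

Original equilibrium: P* = 1214/9, Q* = 1537/9.
New equilibrium: 508 - 2.5P = -8 + 2P, so 516 = 4.5P and P' = 344/3; Q' = 508 − 2.5(344/3) = 664/3.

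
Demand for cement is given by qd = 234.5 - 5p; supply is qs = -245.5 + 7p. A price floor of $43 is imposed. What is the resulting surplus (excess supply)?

Surplus = 36

Equilibrium price would be p* = 40, so the floor at 43 binds.
At p = 43: qd = 19.5, qs = 55.5.
Surplus = 55.5 − 19.5 = 36.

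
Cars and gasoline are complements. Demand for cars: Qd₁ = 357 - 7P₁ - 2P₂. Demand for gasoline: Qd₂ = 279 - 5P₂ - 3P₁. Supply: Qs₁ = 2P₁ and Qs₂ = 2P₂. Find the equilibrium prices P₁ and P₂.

P₁ = 647/19, P₂ = 480/19

Market 1: 357 - 7P₁ - 2P₂ = 2P₁ → 9P₁ + 2P₂ = 357.
Market 2: 7P₂ + 3P₁ = 279.
Eliminating P₂: 7×(1) − 2×(2) gives 57P₁ = 1941, so P₁ = 647/19.
Back-substitute into (2): P₂ = (279 − 3×647/19) / 7 = 480/19.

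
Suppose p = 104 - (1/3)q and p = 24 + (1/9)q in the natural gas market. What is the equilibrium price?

Set the two price expressions equal: 104 - (1/3)q = 24 + (1/9)q.
80 = (4/9)q, so q* = 180.
p* = 104 − (1/3)(180) = 44.

p* = 44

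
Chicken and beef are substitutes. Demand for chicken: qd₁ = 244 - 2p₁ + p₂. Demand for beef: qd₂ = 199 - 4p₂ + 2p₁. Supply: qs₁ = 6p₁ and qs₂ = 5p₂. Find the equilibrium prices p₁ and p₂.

p₁ = 479/14, p₂ = 208/7

Market 1: 244 - 2p₁ + p₂ = 6p₁ → 8p₁ - p₂ = 244.
Market 2: 9p₂ - 2p₁ = 199.
Eliminating p₂: 9×(1) + 1×(2) gives 70p₁ = 2395, so p₁ = 479/14.
Back-substitute into (2): p₂ = (199 + 2×479/14) / 9 = 208/7.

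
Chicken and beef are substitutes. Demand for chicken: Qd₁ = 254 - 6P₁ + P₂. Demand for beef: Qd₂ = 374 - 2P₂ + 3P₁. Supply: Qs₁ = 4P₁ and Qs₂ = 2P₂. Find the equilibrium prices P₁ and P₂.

P₁ = 1390/37, P₂ = 4502/37

Market 1: 254 - 6P₁ + P₂ = 4P₁ → 10P₁ - P₂ = 254.
Market 2: 4P₂ - 3P₁ = 374.
Eliminating P₂: 4×(1) + 1×(2) gives 37P₁ = 1390, so P₁ = 1390/37.
Back-substitute into (2): P₂ = (374 + 3×1390/37) / 4 = 4502/37.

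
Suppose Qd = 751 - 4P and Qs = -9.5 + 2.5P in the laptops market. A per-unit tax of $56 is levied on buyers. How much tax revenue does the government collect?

Tax revenue = 143304/13

Pre-tax equilibrium: P* = 117, Q* = 283.
Tax on buyers shifts demand to Qd = 751 − 4(P + 56) = 527 - 4P.
527 - 4P = -9.5 + 2.5P gives seller price Ps = 1073/13; buyers pay Pb = 1073/13 + 56 = 1801/13.
New quantity: Q = 751 − 4(1801/13) = 2559/13.
Revenue = 56 × 2559/13 = 143304/13.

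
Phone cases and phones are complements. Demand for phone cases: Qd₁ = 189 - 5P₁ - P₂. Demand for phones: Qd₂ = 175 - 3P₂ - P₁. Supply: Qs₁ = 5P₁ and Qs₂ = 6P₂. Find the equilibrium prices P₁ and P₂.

Market 1: 189 - 5P₁ - P₂ = 5P₁ → 10P₁ + P₂ = 189.
Market 2: 9P₂ + P₁ = 175.
Eliminating P₂: 9×(1) − 1×(2) gives 89P₁ = 1526, so P₁ = 1526/89.
Back-substitute into (2): P₂ = (175 − 1×1526/89) / 9 = 1561/89.

P₁ = 1526/89, P₂ = 1561/89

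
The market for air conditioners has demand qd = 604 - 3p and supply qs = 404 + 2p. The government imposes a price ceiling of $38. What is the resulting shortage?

Shortage = 10

Equilibrium price would be p* = 40, so the ceiling at 38 binds.
At p = 38: qd = 604 − 3(38) = 490, qs = 404 + 2(38) = 480.
Shortage = 490 − 480 = 10.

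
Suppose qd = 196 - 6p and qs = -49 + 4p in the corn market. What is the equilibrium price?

p* = 24.5

Set qd = qs: 196 - 6p = -49 + 4p.
245 = 10p, so p* = 24.5.
q* = 196 − 6(24.5) = 49.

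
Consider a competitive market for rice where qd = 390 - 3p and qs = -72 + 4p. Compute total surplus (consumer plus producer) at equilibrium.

Equilibrium: 390 - 3p = -72 + 4p gives p* = 66, q* = 192.
Demand choke price: p = 130; supply starts at p = 18.
CS = ½(130 − 66)(192) = 6144; PS = ½(66 − 18)(192) = 4608.

Total surplus = 10752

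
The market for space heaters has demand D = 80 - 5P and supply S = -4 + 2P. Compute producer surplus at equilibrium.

Producer surplus = 100

Equilibrium: 80 - 5P = -4 + 2P gives P* = 12, Q* = 20.
Supply starts at P = 2 (where S = 0).
PS = ½(12 − 2)(20) = 100.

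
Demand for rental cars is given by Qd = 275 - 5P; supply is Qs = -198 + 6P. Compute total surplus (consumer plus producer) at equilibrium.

Total surplus = 660

Equilibrium: 275 - 5P = -198 + 6P gives P* = 43, Q* = 60.
Demand choke price: P = 55; supply starts at P = 33.
CS = ½(55 − 43)(60) = 360; PS = ½(43 − 33)(60) = 300.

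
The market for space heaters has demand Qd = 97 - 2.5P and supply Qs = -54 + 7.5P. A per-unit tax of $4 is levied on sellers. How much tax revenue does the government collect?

Pre-tax equilibrium: P* = 15.1, Q* = 59.25.
Tax on sellers shifts supply to Qs = -54 + 7.5(P − 4) = -84 + 7.5P.
97 - 2.5P = -84 + 7.5P gives buyer price Pb = 18.1; sellers receive Ps = 18.1 − 4 = 14.1.
New quantity: Q = 97 − 2.5(18.1) = 51.75.
Revenue = 4 × 51.75 = 207.

Tax revenue = 207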